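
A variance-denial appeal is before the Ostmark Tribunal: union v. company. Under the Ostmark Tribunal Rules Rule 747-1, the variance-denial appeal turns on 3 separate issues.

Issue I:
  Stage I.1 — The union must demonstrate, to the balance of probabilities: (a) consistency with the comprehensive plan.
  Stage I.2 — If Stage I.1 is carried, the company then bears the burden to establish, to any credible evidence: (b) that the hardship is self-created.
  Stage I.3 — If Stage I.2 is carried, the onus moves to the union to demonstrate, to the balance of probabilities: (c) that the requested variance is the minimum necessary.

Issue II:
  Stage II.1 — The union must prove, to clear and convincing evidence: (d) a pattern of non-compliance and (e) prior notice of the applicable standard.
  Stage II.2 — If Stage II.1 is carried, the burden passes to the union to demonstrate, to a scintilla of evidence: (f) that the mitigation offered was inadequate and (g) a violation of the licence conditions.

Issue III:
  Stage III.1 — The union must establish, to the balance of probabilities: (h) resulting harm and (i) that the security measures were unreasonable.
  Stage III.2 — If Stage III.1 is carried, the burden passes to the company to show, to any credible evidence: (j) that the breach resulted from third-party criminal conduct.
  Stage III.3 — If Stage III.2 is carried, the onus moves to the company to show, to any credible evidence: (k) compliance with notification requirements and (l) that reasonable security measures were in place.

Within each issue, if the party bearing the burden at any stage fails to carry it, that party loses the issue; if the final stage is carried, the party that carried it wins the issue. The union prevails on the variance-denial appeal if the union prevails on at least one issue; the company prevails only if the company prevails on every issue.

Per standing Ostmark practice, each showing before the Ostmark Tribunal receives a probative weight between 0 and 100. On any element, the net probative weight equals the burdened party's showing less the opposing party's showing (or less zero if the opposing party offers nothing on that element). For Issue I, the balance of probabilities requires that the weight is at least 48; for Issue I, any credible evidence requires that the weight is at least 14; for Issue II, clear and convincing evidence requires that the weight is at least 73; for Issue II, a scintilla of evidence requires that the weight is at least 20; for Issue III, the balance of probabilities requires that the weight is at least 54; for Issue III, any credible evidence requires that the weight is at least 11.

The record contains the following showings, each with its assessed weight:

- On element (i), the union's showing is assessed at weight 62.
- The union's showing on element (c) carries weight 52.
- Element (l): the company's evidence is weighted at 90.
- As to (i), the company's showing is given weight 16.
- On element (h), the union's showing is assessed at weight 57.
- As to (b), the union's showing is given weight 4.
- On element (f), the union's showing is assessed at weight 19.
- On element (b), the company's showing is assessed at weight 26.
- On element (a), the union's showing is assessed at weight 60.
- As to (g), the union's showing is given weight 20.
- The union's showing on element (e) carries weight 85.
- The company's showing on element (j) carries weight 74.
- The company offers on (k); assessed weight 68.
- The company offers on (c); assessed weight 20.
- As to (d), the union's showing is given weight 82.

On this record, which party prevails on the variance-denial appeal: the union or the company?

company

— Issue I —
Stage I.1 — burden on union; standard: the balance of probabilities (weight is at least 48).
    (a): 60 ≥ 48 [met]
  The union carries Stage I.1; the company now bears the burden.
Stage I.2 — burden on company; standard: any credible evidence (weight is at least 14).
    (b): 26 − 4 = 22 ≥ 14 [met]
  Stage I.2 carried; the burden shifts to the union.
Stage I.3 — burden on union; standard: the balance of probabilities (weight is at least 48).
    (c): 52 − 20 = 32 < 48 [not met]
  The union does not carry Stage I.3.
The company prevails on this issue.
— Issue II —
At Stage II.1 the union must meet clear and convincing evidence (weight is at least 73): on (d) the weight is 82, ≥ 73, so (d) meets the standard; on (e) the weight is 85, which does reach 73, so (e) meets the standard.
  All elements met. The union retains the burden for Stage II.2.
At Stage II.2 the union must meet a scintilla of evidence (weight is at least 20): on (f) the weight is 19, which does not reach 20, so (f) does not meet the standard; on (g) the weight is 20, ≥ 20, so (g) meets the standard.
  Not every element is met, so the union fails to carry Stage II.2.
So the company prevails on this issue.
— Issue III —
Stage III.1 (union, the balance of probabilities, weight is at least 54): (h) 57 ≥ 54 — meets; (i) net 62−16=46 < 54 — fails.
  The union does not carry Stage III.1.
The company prevails on this issue.
Per-issue: Issue I → company; Issue II → company; Issue III → company. The union must prevail on at least one issue; overall, the company prevails.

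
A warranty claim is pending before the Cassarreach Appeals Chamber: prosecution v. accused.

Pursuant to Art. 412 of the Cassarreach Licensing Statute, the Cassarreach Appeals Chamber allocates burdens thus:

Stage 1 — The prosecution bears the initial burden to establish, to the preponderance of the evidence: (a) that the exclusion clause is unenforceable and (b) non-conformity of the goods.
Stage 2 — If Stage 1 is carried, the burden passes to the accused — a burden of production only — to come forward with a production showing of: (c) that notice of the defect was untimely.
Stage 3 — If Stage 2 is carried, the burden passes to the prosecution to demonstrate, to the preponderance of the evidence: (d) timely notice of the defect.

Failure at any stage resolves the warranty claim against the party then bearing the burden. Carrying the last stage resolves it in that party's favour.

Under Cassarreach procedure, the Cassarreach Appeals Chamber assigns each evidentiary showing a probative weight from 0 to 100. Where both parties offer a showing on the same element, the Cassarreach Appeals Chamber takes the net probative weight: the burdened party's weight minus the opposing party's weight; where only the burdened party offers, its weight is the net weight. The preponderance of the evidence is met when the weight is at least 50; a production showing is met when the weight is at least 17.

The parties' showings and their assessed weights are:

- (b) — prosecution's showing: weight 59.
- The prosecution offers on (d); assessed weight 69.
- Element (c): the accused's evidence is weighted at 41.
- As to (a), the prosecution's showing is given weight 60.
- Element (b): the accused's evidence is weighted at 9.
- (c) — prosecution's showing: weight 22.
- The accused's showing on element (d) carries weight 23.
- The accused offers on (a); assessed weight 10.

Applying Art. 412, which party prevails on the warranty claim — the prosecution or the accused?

accused

Stage 1 — burden on prosecution; standard: the preponderance of the evidence (weight is at least 50).
    (a): 60 − 10 = 50 ≥ 50 [met]
    (b): 59 − 9 = 50 ≥ 50 [met]
  All elements met. The burden passes to the accused.
Stage 2 — burden on accused; standard: a production showing (weight is at least 17).
    (c): 41 − 22 = 19 ≥ 17 [met]
  Stage 2 is satisfied; the onus moves to the prosecution.
Stage 3 — burden on prosecution; standard: the preponderance of the evidence (weight is at least 50).
    (d): 69 − 23 = 46 < 50 [not met]
  The prosecution does not carry Stage 3.
So the accused prevails.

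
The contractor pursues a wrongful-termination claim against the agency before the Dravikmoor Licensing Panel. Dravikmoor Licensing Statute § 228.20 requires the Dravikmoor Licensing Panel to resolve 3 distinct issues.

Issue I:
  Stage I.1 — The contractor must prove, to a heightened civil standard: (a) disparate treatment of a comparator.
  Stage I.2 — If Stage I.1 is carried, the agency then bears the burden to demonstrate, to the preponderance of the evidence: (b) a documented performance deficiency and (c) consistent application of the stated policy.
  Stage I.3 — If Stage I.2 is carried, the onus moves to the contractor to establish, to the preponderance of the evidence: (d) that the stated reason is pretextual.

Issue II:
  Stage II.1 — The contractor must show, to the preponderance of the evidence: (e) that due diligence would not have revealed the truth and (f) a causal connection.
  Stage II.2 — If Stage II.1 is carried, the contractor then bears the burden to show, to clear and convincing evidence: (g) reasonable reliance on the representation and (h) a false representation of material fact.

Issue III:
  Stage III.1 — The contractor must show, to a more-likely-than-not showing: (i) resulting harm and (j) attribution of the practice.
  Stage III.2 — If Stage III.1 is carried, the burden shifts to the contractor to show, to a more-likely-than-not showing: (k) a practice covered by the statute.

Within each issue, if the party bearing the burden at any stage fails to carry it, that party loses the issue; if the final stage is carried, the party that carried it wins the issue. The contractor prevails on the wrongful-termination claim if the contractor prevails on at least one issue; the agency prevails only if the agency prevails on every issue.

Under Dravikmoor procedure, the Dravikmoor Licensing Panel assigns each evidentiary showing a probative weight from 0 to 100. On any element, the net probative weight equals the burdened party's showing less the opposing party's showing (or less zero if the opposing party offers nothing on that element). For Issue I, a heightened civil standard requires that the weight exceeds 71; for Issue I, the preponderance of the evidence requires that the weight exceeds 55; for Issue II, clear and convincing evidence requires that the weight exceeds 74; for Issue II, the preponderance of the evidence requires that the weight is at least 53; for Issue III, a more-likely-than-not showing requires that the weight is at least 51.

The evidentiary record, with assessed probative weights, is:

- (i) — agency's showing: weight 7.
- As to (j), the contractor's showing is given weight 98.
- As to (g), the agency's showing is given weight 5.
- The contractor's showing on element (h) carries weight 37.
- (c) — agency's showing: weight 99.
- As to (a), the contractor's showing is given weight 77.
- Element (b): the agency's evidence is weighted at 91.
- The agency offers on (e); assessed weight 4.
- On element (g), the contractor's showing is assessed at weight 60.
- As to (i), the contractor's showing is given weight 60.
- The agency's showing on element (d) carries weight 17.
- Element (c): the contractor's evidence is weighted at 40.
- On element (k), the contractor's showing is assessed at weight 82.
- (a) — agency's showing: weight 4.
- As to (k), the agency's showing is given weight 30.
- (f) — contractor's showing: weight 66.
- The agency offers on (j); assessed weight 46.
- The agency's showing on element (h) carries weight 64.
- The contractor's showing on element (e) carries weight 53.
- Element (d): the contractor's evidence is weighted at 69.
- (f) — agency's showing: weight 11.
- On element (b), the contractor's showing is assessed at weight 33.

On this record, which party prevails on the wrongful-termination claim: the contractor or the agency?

contractor

— Issue I —
Stage I.1 (contractor, a heightened civil standard, weight exceeds 71): (a) net 77−4=73 > 71 — meets.
  Stage I.1 is satisfied; the onus moves to the agency.
Stage I.2 (agency, the preponderance of the evidence, weight exceeds 55): (b) net 91−33=58 > 55 — meets; (c) net 99−40=59 > 55 — meets.
  All elements met. The burden passes to the contractor.
Stage I.3 (contractor, the preponderance of the evidence, weight exceeds 55): (d) net 69−17=52 ≤ 55 — fails.
  Not every element is met, so the contractor fails to carry Stage I.3.
The analysis ends at Stage I.3; the agency prevails on this issue.
— Issue II —
Stage II.1 (contractor, the preponderance of the evidence, weight is at least 53): (e) net 53−4=49 < 53 — fails; (f) net 66−11=55 ≥ 53 — meets.
  The contractor does not carry Stage II.1.
The agency prevails on this issue.
— Issue III —
Stage III.1 (contractor, a more-likely-than-not showing, weight is at least 51): (i) net 60−7=53 ≥ 51 — meets; (j) net 98−46=52 ≥ 51 — meets.
  Stage III.1 carried; the burden remains with the contractor.
Stage III.2 (contractor, a more-likely-than-not showing, weight is at least 51): (k) net 82−30=52 ≥ 51 — meets.
  All elements met at the final stage.
With every stage satisfied, the contractor prevails on this issue.
Per-issue: Issue I → agency; Issue II → agency; Issue III → contractor. The contractor must prevail on at least one issue; overall, the contractor prevails.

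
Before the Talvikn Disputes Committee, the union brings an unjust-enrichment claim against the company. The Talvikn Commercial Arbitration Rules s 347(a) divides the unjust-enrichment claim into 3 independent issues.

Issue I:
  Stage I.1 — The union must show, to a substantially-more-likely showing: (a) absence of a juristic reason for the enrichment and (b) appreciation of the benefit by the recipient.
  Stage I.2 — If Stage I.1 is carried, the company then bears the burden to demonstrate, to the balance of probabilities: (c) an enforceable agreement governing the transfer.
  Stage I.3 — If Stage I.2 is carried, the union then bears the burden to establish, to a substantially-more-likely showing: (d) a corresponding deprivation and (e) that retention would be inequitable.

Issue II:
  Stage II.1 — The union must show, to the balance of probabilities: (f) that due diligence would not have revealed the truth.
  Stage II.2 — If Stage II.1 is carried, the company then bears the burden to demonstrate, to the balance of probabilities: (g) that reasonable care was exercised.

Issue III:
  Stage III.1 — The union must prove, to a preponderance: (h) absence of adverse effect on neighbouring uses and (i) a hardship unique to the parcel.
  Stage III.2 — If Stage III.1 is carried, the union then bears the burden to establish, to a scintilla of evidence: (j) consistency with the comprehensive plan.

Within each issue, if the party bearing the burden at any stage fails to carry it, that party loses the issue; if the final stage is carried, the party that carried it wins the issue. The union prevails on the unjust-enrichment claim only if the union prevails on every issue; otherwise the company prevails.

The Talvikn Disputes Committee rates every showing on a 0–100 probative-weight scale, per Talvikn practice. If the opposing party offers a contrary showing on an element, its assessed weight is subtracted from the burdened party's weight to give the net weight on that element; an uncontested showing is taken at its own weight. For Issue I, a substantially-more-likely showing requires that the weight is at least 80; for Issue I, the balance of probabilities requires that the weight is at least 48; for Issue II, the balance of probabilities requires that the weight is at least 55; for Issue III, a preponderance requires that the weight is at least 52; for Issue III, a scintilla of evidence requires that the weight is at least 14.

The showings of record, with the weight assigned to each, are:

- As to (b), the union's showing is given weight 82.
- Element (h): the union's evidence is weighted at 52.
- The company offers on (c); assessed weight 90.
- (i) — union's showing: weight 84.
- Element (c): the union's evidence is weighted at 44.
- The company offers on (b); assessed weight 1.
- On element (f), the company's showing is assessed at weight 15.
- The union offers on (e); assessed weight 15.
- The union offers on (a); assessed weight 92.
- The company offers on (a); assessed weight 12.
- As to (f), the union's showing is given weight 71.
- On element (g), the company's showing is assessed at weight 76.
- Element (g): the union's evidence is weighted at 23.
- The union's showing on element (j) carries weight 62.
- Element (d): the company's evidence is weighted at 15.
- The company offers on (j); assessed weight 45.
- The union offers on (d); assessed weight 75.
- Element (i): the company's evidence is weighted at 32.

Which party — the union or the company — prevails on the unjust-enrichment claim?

— Issue I —
Stage I.1 — burden on union; standard: a substantially-more-likely showing (weight is at least 80).
    (a): 92 − 12 = 80 ≥ 80 [met]
    (b): 82 − 1 = 81 ≥ 80 [met]
  All elements met. The burden passes to the company.
Stage I.2 — burden on company; standard: the balance of probabilities (weight is at least 48).
    (c): 90 − 44 = 46 < 48 [not met]
  The company does not carry Stage I.2.
The analysis ends at Stage I.2; the union prevails on this issue.
— Issue II —
Stage II.1 — burden on union; standard: the balance of probabilities (weight is at least 55).
    (f): 71 − 15 = 56 ≥ 55 [met]
  Stage II.1 is satisfied; the onus moves to the company.
Stage II.2 — burden on company; standard: the balance of probabilities (weight is at least 55).
    (g): 76 − 23 = 53 < 55 [not met]
  Stage II.2 not carried; the company fails its burden.
The analysis ends at Stage II.2; the union prevails on this issue.
— Issue III —
Stage III.1 — burden on union; standard: a preponderance (weight is at least 52).
    (h): 52 ≥ 52 [met]
    (i): 84 − 32 = 52 ≥ 52 [met]
  Stage III.1 carried; the burden remains with the union.
Stage III.2 — burden on union; standard: a scintilla of evidence (weight is at least 14).
    (j): 62 − 45 = 17 ≥ 14 [met]
  The union carries the last stage.
All stages carried — the union prevails on this issue.
Per-issue: Issue I → union; Issue II → union; Issue III → union. The union must prevail on every issue; overall, the union prevails.

union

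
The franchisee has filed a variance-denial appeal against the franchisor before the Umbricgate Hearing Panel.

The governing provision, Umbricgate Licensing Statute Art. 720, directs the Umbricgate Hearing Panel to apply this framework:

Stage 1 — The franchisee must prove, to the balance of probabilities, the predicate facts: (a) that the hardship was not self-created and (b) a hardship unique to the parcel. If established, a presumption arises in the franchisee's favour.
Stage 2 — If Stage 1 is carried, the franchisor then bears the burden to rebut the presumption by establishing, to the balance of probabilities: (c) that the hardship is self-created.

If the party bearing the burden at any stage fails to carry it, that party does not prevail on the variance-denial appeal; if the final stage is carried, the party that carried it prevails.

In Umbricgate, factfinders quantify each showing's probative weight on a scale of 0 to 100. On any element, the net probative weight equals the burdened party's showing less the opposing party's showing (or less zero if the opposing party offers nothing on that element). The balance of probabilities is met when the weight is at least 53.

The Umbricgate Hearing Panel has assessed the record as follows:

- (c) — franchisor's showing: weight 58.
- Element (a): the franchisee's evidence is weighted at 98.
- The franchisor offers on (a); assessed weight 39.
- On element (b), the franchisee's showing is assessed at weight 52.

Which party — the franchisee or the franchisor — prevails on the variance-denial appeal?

franchisor

Stage 1 (franchisee, the balance of probabilities, weight is at least 53): (a) net 98−39=59 ≥ 53 — meets; (b) 52 < 53 — fails.
  The franchisee does not carry Stage 1.
The franchisor prevails.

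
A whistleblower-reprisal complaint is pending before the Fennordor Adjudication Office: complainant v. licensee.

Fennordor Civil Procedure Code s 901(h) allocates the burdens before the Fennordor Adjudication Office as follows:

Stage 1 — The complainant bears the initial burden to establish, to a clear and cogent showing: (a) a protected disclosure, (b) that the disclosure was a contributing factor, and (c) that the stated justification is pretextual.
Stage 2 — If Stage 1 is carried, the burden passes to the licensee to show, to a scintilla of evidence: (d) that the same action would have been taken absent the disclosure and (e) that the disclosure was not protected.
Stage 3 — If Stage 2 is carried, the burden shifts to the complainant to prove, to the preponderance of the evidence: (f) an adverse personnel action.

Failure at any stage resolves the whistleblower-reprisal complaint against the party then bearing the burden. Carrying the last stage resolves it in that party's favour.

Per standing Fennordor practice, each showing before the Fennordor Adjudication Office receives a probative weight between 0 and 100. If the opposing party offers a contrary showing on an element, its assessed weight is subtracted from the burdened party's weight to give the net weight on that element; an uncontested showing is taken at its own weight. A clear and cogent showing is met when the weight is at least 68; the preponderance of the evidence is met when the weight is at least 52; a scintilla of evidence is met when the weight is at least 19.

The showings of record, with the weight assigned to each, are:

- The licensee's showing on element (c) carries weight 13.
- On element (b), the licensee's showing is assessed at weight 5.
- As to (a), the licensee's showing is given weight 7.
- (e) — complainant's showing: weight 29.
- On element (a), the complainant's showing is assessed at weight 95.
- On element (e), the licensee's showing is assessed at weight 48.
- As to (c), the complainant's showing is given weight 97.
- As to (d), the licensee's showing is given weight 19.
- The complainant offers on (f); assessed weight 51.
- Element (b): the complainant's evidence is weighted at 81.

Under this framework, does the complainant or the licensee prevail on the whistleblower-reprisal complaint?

licensee

Stage 1 (complainant, a clear and cogent showing, weight is at least 68): (a) net 95−7=88 ≥ 68 — meets; (b) net 81−5=76 ≥ 68 — meets; (c) net 97−13=84 ≥ 68 — meets.
  Stage 1 carried; the burden shifts to the licensee.
Stage 2 (licensee, a scintilla of evidence, weight is at least 19): (d) 19 ≥ 19 — meets; (e) net 48−29=19 ≥ 19 — meets.
  All elements met. The burden passes to the complainant.
Stage 3 (complainant, the preponderance of the evidence, weight is at least 52): (f) 51 < 52 — fails.
  Stage 3 not carried; the complainant fails its burden.
The analysis ends at Stage 3; the licensee prevails.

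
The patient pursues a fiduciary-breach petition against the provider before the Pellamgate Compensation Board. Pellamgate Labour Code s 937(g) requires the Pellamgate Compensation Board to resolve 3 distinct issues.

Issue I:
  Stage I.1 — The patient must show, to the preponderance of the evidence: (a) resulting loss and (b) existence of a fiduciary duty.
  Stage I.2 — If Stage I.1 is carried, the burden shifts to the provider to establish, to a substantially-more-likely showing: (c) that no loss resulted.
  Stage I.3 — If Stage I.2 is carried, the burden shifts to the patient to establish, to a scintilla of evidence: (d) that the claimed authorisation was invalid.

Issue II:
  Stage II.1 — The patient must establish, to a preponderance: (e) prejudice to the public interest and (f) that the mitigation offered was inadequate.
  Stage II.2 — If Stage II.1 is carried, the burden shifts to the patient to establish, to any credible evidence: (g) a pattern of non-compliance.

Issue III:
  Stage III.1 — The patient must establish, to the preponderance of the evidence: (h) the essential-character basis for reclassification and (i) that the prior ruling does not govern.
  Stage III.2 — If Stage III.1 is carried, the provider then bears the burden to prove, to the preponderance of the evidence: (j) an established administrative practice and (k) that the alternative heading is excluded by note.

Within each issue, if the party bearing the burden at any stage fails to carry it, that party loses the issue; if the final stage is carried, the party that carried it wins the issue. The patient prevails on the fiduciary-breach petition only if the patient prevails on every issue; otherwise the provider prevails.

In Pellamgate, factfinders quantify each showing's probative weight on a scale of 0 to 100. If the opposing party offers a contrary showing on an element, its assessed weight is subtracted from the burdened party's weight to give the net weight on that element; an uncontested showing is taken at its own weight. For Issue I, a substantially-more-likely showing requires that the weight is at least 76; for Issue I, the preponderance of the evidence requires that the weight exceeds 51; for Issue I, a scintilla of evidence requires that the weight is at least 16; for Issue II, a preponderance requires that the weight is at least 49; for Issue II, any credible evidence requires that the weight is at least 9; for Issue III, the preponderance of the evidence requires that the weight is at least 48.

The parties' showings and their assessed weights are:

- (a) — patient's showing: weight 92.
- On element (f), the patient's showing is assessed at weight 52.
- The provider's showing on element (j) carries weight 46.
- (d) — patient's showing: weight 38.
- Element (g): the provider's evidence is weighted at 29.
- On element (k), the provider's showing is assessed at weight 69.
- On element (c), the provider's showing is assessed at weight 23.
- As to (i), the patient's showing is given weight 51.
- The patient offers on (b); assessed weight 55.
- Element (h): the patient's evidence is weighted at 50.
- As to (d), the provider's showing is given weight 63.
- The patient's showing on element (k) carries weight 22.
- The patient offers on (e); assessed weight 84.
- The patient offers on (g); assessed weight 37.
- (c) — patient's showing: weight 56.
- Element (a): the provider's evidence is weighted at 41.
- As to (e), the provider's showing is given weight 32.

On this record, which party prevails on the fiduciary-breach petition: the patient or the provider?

— Issue I —
Stage I.1 (patient, the preponderance of the evidence, weight exceeds 51): (a) net 92−41=51 ≤ 51 — fails; (b) 55 > 51 — meets.
  The patient does not carry Stage I.1.
The provider prevails on this issue.
— Issue II —
Stage II.1 — burden on patient; standard: a preponderance (weight is at least 49).
    (e): 84 − 32 = 52 ≥ 49 [met]
    (f): 52 ≥ 49 [met]
  Stage II.1 is satisfied; the patient continues to bear the burden.
Stage II.2 — burden on patient; standard: any credible evidence (weight is at least 9).
    (g): 37 − 29 = 8 < 9 [not met]
  Not every element is met, so the patient fails to carry Stage II.2.
The analysis ends at Stage II.2; the provider prevails on this issue.
— Issue III —
Stage III.1 — burden on patient; standard: the preponderance of the evidence (weight is at least 48).
    (h): 50 ≥ 48 [met]
    (i): 51 ≥ 48 [met]
  The patient carries Stage III.1; the provider now bears the burden.
Stage III.2 — burden on provider; standard: the preponderance of the evidence (weight is at least 48).
    (j): 46 < 48 [not met]
    (k): 69 − 22 = 47 < 48 [not met]
  Not every element is met, so the provider fails to carry Stage III.2.
The patient prevails on this issue.
Per-issue: Issue I → provider; Issue II → provider; Issue III → patient. The patient must prevail on every issue; overall, the provider prevails.

provider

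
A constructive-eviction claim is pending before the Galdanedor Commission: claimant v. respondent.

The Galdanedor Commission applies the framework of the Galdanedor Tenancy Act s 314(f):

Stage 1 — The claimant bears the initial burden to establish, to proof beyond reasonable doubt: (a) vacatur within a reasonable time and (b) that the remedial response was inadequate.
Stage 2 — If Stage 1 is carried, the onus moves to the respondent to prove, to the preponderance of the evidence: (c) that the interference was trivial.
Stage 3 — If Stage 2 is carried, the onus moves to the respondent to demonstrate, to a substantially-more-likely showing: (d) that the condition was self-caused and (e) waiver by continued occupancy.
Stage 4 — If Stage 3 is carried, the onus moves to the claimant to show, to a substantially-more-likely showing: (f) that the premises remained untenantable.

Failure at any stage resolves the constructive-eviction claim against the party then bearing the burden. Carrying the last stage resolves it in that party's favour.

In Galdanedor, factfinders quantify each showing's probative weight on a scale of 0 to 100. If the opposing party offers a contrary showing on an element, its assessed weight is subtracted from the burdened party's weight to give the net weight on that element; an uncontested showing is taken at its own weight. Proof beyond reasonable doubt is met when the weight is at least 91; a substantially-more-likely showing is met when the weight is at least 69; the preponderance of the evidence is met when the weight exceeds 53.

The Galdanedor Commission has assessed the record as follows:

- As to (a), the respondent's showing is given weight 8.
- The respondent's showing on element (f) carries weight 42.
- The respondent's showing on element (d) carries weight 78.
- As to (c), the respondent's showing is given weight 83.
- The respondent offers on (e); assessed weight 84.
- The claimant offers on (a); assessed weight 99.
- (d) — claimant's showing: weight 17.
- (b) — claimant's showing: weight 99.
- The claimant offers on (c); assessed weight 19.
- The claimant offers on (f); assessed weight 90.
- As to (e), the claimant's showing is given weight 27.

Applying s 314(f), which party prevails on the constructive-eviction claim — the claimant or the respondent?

claimant

At Stage 1 the claimant must meet proof beyond reasonable doubt (weight is at least 91): on (a) the weight is 99 less the opposing 8 gives net 91, ≥ 91, so (a) meets the standard; on (b) the weight is 99, which does reach 91, so (b) meets the standard.
  Stage 1 carried; the burden shifts to the respondent.
At Stage 2 the respondent must meet the preponderance of the evidence (weight exceeds 53): on (c) the weight is 83 less the opposing 19 gives net 64, > 53, so (c) meets the standard.
  Stage 2 is satisfied; the respondent continues to bear the burden.
At Stage 3 the respondent must meet a substantially-more-likely showing (weight is at least 69): on (d) the weight is 78 less the opposing 17 gives net 61, < 69, so (d) does not meet the standard; on (e) the weight is 84 less the opposing 27 gives net 57, < 69, so (e) does not meet the standard.
  Stage 3 not carried; the respondent fails its burden.
So the claimant prevails.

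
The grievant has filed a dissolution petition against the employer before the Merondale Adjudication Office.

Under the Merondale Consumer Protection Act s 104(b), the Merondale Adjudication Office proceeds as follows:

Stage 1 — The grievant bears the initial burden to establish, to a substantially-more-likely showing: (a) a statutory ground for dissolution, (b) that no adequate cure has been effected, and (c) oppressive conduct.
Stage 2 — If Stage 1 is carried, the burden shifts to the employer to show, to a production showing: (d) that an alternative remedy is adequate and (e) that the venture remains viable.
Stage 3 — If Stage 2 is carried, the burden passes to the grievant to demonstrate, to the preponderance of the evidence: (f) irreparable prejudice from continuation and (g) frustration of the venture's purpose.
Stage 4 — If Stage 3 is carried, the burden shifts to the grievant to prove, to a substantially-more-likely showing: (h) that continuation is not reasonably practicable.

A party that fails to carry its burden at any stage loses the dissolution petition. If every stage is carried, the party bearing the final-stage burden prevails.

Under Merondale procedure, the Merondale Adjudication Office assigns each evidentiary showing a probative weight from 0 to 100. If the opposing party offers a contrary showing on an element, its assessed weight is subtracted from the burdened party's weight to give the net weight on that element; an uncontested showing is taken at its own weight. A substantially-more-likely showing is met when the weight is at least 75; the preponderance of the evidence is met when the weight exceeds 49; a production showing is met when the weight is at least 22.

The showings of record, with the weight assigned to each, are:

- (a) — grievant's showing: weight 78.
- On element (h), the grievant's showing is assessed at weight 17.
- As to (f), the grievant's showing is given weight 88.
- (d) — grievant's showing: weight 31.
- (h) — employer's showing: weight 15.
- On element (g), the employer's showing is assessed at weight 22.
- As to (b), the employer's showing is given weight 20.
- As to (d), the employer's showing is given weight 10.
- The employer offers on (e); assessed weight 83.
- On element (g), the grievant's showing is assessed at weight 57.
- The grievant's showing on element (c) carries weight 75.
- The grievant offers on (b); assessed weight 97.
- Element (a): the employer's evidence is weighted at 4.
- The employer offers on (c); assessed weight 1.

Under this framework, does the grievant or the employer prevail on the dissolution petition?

employer

At Stage 1 the grievant must meet a substantially-more-likely showing (weight is at least 75): on (a) the weight is 78 less the opposing 4 gives net 74, < 75, so (a) does not meet the standard; on (b) the weight is 97 less the opposing 20 gives net 77, ≥ 75, so (b) meets the standard; on (c) the weight is 75 less the opposing 1 gives net 74, which does not reach 75, so (c) does not meet the standard.
  The grievant does not carry Stage 1.
The analysis ends at Stage 1; the employer prevails.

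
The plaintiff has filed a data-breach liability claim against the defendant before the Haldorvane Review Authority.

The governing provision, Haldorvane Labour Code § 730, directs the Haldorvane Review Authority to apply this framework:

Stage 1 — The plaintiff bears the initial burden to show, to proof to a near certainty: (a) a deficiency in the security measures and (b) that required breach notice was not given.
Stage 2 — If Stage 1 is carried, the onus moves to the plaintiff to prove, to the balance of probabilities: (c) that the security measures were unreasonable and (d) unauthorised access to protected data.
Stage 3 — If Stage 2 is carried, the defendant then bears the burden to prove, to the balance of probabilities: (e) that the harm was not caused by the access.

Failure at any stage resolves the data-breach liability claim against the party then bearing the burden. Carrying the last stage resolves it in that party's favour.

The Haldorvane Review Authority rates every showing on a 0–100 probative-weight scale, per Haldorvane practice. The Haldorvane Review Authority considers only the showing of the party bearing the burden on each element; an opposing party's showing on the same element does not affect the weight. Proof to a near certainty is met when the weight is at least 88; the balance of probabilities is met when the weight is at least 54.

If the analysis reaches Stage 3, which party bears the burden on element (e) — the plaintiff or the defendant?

Stage 3's rule assigns the burden to the defendant (to the balance of probabilities).

defendant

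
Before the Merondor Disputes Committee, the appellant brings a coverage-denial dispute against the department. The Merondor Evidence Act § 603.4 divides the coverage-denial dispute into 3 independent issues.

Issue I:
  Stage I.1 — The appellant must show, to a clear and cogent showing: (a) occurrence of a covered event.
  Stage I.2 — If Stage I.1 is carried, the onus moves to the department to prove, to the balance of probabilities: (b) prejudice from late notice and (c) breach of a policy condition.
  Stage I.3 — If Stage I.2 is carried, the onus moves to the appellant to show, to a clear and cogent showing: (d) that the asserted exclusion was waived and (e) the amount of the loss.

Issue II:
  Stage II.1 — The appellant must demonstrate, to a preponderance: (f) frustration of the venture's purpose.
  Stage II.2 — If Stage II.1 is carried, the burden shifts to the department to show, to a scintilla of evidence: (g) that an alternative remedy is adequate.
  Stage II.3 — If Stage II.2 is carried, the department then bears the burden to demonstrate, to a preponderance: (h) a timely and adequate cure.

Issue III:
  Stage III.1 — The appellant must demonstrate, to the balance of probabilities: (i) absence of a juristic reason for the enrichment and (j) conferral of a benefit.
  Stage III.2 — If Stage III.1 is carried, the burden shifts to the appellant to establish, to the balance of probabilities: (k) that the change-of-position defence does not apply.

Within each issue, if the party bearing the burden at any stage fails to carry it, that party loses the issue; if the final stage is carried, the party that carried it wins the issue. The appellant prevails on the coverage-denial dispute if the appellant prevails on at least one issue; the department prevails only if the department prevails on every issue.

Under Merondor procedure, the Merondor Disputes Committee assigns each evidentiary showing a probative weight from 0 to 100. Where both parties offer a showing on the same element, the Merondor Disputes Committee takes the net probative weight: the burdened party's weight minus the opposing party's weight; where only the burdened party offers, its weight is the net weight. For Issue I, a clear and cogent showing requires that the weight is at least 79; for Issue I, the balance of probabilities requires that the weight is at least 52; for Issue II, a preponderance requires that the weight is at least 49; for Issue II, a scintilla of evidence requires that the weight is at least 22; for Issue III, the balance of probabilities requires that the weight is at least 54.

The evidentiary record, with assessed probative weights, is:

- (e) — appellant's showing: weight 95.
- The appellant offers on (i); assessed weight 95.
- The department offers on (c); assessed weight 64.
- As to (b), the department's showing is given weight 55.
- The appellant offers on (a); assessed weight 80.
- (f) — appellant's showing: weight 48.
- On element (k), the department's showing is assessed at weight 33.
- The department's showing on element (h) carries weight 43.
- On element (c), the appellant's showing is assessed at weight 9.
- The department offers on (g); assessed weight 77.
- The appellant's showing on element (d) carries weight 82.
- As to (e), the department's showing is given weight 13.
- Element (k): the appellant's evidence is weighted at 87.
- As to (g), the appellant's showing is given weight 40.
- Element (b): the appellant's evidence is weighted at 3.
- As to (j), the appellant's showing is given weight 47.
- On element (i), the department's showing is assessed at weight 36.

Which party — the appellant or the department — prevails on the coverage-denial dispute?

appellant

— Issue I —
Stage I.1 — burden on appellant; standard: a clear and cogent showing (weight is at least 79).
    (a): 80 ≥ 79 [met]
  Stage I.1 is satisfied; the onus moves to the department.
Stage I.2 — burden on department; standard: the balance of probabilities (weight is at least 52).
    (b): 55 − 3 = 52 ≥ 52 [met]
    (c): 64 − 9 = 55 ≥ 52 [met]
  Stage I.2 carried; the burden shifts to the appellant.
Stage I.3 — burden on appellant; standard: a clear and cogent showing (weight is at least 79).
    (d): 82 ≥ 79 [met]
    (e): 95 − 13 = 82 ≥ 79 [met]
  All elements met at the final stage.
Every stage carried; the appellant prevails on this issue.
— Issue II —
Stage II.1 (appellant, a preponderance, weight is at least 49): (f) 48 < 49 — fails.
  The appellant does not carry Stage II.1.
So the department prevails on this issue.
— Issue III —
Stage III.1 (appellant, the balance of probabilities, weight is at least 54): (i) net 95−36=59 ≥ 54 — meets; (j) 47 < 54 — fails.
  Not every element is met, so the appellant fails to carry Stage III.1.
So the department prevails on this issue.
Per-issue: Issue I → appellant; Issue II → department; Issue III → department. The appellant must prevail on at least one issue; overall, the appellant prevails.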